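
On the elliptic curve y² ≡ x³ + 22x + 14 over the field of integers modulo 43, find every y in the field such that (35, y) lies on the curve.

x³ + 22x + 14 = 43659 ≡ 14 (mod 43).
Square roots of 14 mod 43: 10 and 33 (since 10² = 100 ≡ 14).

10, 33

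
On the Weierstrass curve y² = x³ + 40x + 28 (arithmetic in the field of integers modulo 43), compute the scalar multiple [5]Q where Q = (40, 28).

(15, 41)

Double-and-add on 5 = (101)₂. Start with Q = (40, 28) for the leading 1-bit.
double: tangent at (40, 28): λ = (3·40² + 40)/(2·28) ≡ 24/13. 13⁻¹ ≡ 10 (mod 43) since 13·10 = 130 ≡ 1, so λ ≡ 24·10 ≡ 25.
  x = λ² - 40 - 40 = 625 - 80 ≡ 29; y = λ·(40 - 29) - 28 ≡ 32. → (29, 32)
double: tangent at (29, 32): λ = (3·29² + 40)/(2·32) ≡ 26/21. 21⁻¹ ≡ 41 (mod 43) since 21·41 = 861 ≡ 1, so λ ≡ 26·41 ≡ 34.
  x = λ² - 29 - 29 = 1156 - 58 ≡ 23; y = λ·(29 - 23) - 32 ≡ 0. → (23, 0)
add Q: (23, 0) + (40, 28). λ = (28 - 0)/(40 - 23) ≡ 28/17 mod 43. 17⁻¹ ≡ 38 (mod 43) since 17·38 = 646 ≡ 1, so λ ≡ 32.
  x = λ² - 23 - 40 = 1024 - 63 ≡ 15; y = λ·(23 - 15) - 0 ≡ 41. → (15, 41)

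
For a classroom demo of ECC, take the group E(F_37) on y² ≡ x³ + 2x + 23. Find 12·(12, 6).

Write Q = (12, 6).
Repeated addition: build up to 12Q.
2Q: tangent at (12, 6): λ = (3·12² + 2)/(2·6) ≡ 27/12. 12⁻¹ ≡ 34 (mod 37), so λ ≡ 27·34 ≡ 30.
  x = λ² - 12 - 12 = 900 - 24 ≡ 25; y = λ·(12 - 25) - 6 ≡ 11. → (25, 11)
3Q: (25, 11) + (12, 6). λ = (6 - 11)/(12 - 25) ≡ 32/24 mod 37. 24⁻¹ ≡ 17 (mod 37), so λ ≡ 26.
  x = λ² - 25 - 12 = 676 - 37 ≡ 10; y = λ·(25 - 10) - 11 ≡ 9. → (10, 9)
4Q: (10, 9) + (12, 6). λ = (6 - 9)/(12 - 10) ≡ 34/2 mod 37. 2⁻¹ ≡ 19 (mod 37) since 2·19 = 38 ≡ 1, so λ ≡ 17.
  x = λ² - 10 - 12 = 289 - 22 ≡ 8; y = λ·(10 - 8) - 9 ≡ 25. → (8, 25)
5Q: (8, 25) + (12, 6). λ = (6 - 25)/(12 - 8) ≡ 18/4 mod 37. 4⁻¹ ≡ 28 (mod 37), so λ ≡ 23.
  x = λ² - 8 - 12 = 529 - 20 ≡ 28; y = λ·(8 - 28) - 25 ≡ 33. → (28, 33)
6Q: (28, 33) + (12, 6). λ = (6 - 33)/(12 - 28) ≡ 10/21 mod 37. 21⁻¹ ≡ 30 (mod 37), so λ ≡ 4.
  x = λ² - 28 - 12 = 16 - 40 ≡ 13; y = λ·(28 - 13) - 33 ≡ 27. → (13, 27)
7Q: (13, 27) + (12, 6). λ = (6 - 27)/(12 - 13) ≡ 16/36 mod 37. 36⁻¹ ≡ 36 (mod 37), so λ ≡ 21.
  x = λ² - 13 - 12 = 441 - 25 ≡ 9; y = λ·(13 - 9) - 27 ≡ 20. → (9, 20)
8Q: (9, 20) + (12, 6). λ = (6 - 20)/(12 - 9) ≡ 23/3 mod 37. 3⁻¹ ≡ 25 (mod 37) since 3·25 = 75 ≡ 1, so λ ≡ 20.
  x = λ² - 9 - 12 = 400 - 21 ≡ 9; y = λ·(9 - 9) - 20 ≡ 17. → (9, 17)
9Q: (9, 17) + (12, 6). λ = (6 - 17)/(12 - 9) ≡ 26/3 mod 37. 3⁻¹ ≡ 25 (mod 37), so λ ≡ 21.
  x = λ² - 9 - 12 = 441 - 21 ≡ 13; y = λ·(9 - 13) - 17 ≡ 10. → (13, 10)
10Q: (13, 10) + (12, 6). λ = (6 - 10)/(12 - 13) ≡ 33/36 mod 37. 36⁻¹ ≡ 36 (mod 37), so λ ≡ 4.
  x = λ² - 13 - 12 = 16 - 25 ≡ 28; y = λ·(13 - 28) - 10 ≡ 4. → (28, 4)
11Q: (28, 4) + (12, 6). λ = (6 - 4)/(12 - 28) ≡ 2/21 mod 37. 21⁻¹ ≡ 30 (mod 37), so λ ≡ 23.
  x = λ² - 28 - 12 = 529 - 40 ≡ 8; y = λ·(28 - 8) - 4 ≡ 12. → (8, 12)
12Q: (8, 12) + (12, 6). λ = (6 - 12)/(12 - 8) ≡ 31/4 mod 37. 4⁻¹ ≡ 28 (mod 37), so λ ≡ 17.
  x = λ² - 8 - 12 = 289 - 20 ≡ 10; y = λ·(8 - 10) - 12 ≡ 28. → (10, 28)

(10, 28)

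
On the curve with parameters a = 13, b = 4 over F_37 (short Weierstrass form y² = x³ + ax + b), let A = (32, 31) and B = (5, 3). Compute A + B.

(32, 31) + (5, 3). λ = (3 - 31)/(5 - 32) ≡ 9/10 mod 37. 10⁻¹ ≡ 26 (mod 37) since 10·26 = 260 ≡ 1, so λ ≡ 12.
  x = λ² - 32 - 5 = 144 - 37 ≡ 33; y = λ·(32 - 33) - 31 ≡ 31. → (33, 31)

(33, 31)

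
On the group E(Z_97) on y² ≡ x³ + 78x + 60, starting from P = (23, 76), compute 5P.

Repeated addition: build up to 5P.
2P: tangent at (23, 76): λ = (3·23² + 78)/(2·76) ≡ 16/55. 55⁻¹ ≡ 30 (mod 97), so λ ≡ 16·30 ≡ 92.
  x = λ² - 23 - 23 = 8464 - 46 ≡ 76; y = λ·(23 - 76) - 76 ≡ 92. → (76, 92)
3P: (76, 92) + (23, 76). λ = (76 - 92)/(23 - 76) ≡ 81/44 mod 97. 44⁻¹ ≡ 86 (mod 97), so λ ≡ 79.
  x = λ² - 76 - 23 = 6241 - 99 ≡ 31; y = λ·(76 - 31) - 92 ≡ 68. → (31, 68)
4P: (31, 68) + (23, 76). λ = (76 - 68)/(23 - 31) ≡ 8/89 mod 97. 89⁻¹ ≡ 12 (mod 97), so λ ≡ 96.
  x = λ² - 31 - 23 = 9216 - 54 ≡ 44; y = λ·(31 - 44) - 68 ≡ 42. → (44, 42)
5P: (44, 42) + (23, 76). λ = (76 - 42)/(23 - 44) ≡ 34/76 mod 97. 76⁻¹ ≡ 60 (mod 97) since 76·60 = 4560 ≡ 1, so λ ≡ 3.
  x = λ² - 44 - 23 = 9 - 67 ≡ 39; y = λ·(44 - 39) - 42 ≡ 70. → (39, 70)

(39, 70)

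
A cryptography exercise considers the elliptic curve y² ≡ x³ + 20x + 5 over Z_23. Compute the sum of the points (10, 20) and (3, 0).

(10, 20) + (3, 0). λ = (0 - 20)/(3 - 10) ≡ 3/16 mod 23. 16⁻¹ ≡ 13 (mod 23), so λ ≡ 16.
  x = λ² - 10 - 3 = 256 - 13 ≡ 13; y = λ·(10 - 13) - 20 ≡ 1. → (13, 1)

(13, 1)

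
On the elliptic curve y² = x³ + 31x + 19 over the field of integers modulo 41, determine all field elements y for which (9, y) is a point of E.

x³ + 31x + 19 = 1027 ≡ 2 (mod 41).
Square roots of 2 mod 41: 17 and 24 (since 17² = 289 ≡ 2).

17, 24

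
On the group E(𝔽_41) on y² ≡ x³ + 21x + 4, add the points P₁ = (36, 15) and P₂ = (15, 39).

(39, 6)

(36, 15) + (15, 39). λ = (39 - 15)/(15 - 36) ≡ 24/20 mod 41. 20⁻¹ ≡ 39 (mod 41), so λ ≡ 34.
  x = λ² - 36 - 15 = 1156 - 51 ≡ 39; y = λ·(36 - 39) - 15 ≡ 6. → (39, 6)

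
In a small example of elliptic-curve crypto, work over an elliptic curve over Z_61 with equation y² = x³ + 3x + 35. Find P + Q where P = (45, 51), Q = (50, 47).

(45, 51) + (50, 47). λ = (47 - 51)/(50 - 45) ≡ 57/5 mod 61. 5⁻¹ ≡ 49 (mod 61), so λ ≡ 48.
  x = λ² - 45 - 50 = 2304 - 95 ≡ 13; y = λ·(45 - 13) - 51 ≡ 21. → (13, 21)

(13, 21)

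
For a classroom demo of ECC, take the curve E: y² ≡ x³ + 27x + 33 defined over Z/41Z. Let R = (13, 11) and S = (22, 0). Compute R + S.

(13, 11) + (22, 0). λ = (0 - 11)/(22 - 13) ≡ 30/9 mod 41. 9⁻¹ ≡ 32 (mod 41), so λ ≡ 17.
  x = λ² - 13 - 22 = 289 - 35 ≡ 8; y = λ·(13 - 8) - 11 ≡ 33. → (8, 33)

(8, 33)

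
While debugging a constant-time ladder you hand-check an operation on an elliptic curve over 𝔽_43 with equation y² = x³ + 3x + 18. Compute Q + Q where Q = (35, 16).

(9, 0)

tangent at (35, 16): λ = (3·35² + 3)/(2·16) ≡ 23/32. 32⁻¹ ≡ 39 (mod 43), so λ ≡ 23·39 ≡ 37.
  x = λ² - 35 - 35 = 1369 - 70 ≡ 9; y = λ·(35 - 9) - 16 ≡ 0. → (9, 0)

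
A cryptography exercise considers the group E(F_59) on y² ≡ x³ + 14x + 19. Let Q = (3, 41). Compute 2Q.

tangent at (3, 41): λ = (3·3² + 14)/(2·41) ≡ 41/23. 23⁻¹ ≡ 18 (mod 59), so λ ≡ 41·18 ≡ 30.
  x = λ² - 3 - 3 = 900 - 6 ≡ 9; y = λ·(3 - 9) - 41 ≡ 15. → (9, 15)

(9, 15)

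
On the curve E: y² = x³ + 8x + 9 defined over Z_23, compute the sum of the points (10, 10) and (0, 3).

(22, 0)

(10, 10) + (0, 3). λ = (3 - 10)/(0 - 10) ≡ 16/13 mod 23. 13⁻¹ ≡ 16 (mod 23) since 13·16 = 208 ≡ 1, so λ ≡ 3.
  x = λ² - 10 - 0 = 9 - 10 ≡ 22; y = λ·(10 - 22) - 10 ≡ 0. → (22, 0)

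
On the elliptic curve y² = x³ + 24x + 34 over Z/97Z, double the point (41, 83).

tangent at (41, 83): λ = (3·41² + 24)/(2·83) ≡ 23/69. 69⁻¹ ≡ 45 (mod 97) since 69·45 = 3105 ≡ 1, so λ ≡ 23·45 ≡ 65.
  x = λ² - 41 - 41 = 4225 - 82 ≡ 69; y = λ·(41 - 69) - 83 ≡ 37. → (69, 37)

(69, 37)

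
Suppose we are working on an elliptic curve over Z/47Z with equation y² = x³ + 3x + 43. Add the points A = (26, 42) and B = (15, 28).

(26, 42) + (15, 28). λ = (28 - 42)/(15 - 26) ≡ 33/36 mod 47. 36⁻¹ ≡ 17 (mod 47) since 36·17 = 612 ≡ 1, so λ ≡ 44.
  x = λ² - 26 - 15 = 1936 - 41 ≡ 15; y = λ·(26 - 15) - 42 ≡ 19. → (15, 19)

(15, 19)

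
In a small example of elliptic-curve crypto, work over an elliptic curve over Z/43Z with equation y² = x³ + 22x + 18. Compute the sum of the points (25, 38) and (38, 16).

(25, 38) + (38, 16). λ = (16 - 38)/(38 - 25) ≡ 21/13 mod 43. 13⁻¹ ≡ 10 (mod 43) since 13·10 = 130 ≡ 1, so λ ≡ 38.
  x = λ² - 25 - 38 = 1444 - 63 ≡ 5; y = λ·(25 - 5) - 38 ≡ 34. → (5, 34)

(5, 34)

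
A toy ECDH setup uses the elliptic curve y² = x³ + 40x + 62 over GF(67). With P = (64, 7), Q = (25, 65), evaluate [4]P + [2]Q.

(48, 58)

First 4P:
Repeated addition: build up to 4P.
2P: tangent at (64, 7): λ = (3·64² + 40)/(2·7) ≡ 0/14. 14⁻¹ ≡ 24 (mod 67), so λ ≡ 0·24 ≡ 0.
  x = λ² - 64 - 64 = 0 - 128 ≡ 6; y = λ·(64 - 6) - 7 ≡ 60. → (6, 60)
3P: (6, 60) + (64, 7). λ = (7 - 60)/(64 - 6) ≡ 14/58 mod 67. 58⁻¹ ≡ 52 (mod 67) since 58·52 = 3016 ≡ 1, so λ ≡ 58.
  x = λ² - 6 - 64 = 3364 - 70 ≡ 11; y = λ·(6 - 11) - 60 ≡ 52. → (11, 52)
4P: (11, 52) + (64, 7). λ = (7 - 52)/(64 - 11) ≡ 22/53 mod 67. 53⁻¹ ≡ 43 (mod 67) since 53·43 = 2279 ≡ 1, so λ ≡ 8.
  x = λ² - 11 - 64 = 64 - 75 ≡ 56; y = λ·(11 - 56) - 52 ≡ 57. → (56, 57)
4P = (56, 57).
Next 2Q:
Repeated addition: build up to 2Q.
2Q: tangent at (25, 65): λ = (3·25² + 40)/(2·65) ≡ 39/63. 63⁻¹ ≡ 50 (mod 67), so λ ≡ 39·50 ≡ 7.
  x = λ² - 25 - 25 = 49 - 50 ≡ 66; y = λ·(25 - 66) - 65 ≡ 50. → (66, 50)
2Q = (66, 50).
Finally 4P + 2Q:
(56, 57) + (66, 50). λ = (50 - 57)/(66 - 56) ≡ 60/10 mod 67. 10⁻¹ ≡ 47 (mod 67) since 10·47 = 470 ≡ 1, so λ ≡ 6.
  x = λ² - 56 - 66 = 36 - 122 ≡ 48; y = λ·(56 - 48) - 57 ≡ 58. → (48, 58)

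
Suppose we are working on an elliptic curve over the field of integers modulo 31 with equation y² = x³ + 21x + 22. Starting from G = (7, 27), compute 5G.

(3, 22)

Double-and-add on 5 = (101)₂. Start with G = (7, 27) for the leading 1-bit.
double: tangent at (7, 27): λ = (3·7² + 21)/(2·27) ≡ 13/23. 23⁻¹ ≡ 27 (mod 31) since 23·27 = 621 ≡ 1, so λ ≡ 13·27 ≡ 10.
  x = λ² - 7 - 7 = 100 - 14 ≡ 24; y = λ·(7 - 24) - 27 ≡ 20. → (24, 20)
double: tangent at (24, 20): λ = (3·24² + 21)/(2·20) ≡ 13/9. 9⁻¹ ≡ 7 (mod 31), so λ ≡ 13·7 ≡ 29.
  x = λ² - 24 - 24 = 841 - 48 ≡ 18; y = λ·(24 - 18) - 20 ≡ 30. → (18, 30)
add G: (18, 30) + (7, 27). λ = (27 - 30)/(7 - 18) ≡ 28/20 mod 31. 20⁻¹ ≡ 14 (mod 31) since 20·14 = 280 ≡ 1, so λ ≡ 20.
  x = λ² - 18 - 7 = 400 - 25 ≡ 3; y = λ·(18 - 3) - 30 ≡ 22. → (3, 22)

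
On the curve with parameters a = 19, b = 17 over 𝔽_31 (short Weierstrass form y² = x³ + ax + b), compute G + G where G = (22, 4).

tangent at (22, 4): λ = (3·22² + 19)/(2·4) ≡ 14/8. 8⁻¹ ≡ 4 (mod 31) since 8·4 = 32 ≡ 1, so λ ≡ 14·4 ≡ 25.
  x = λ² - 22 - 22 = 625 - 44 ≡ 23; y = λ·(22 - 23) - 4 ≡ 2. → (23, 2)

(23, 2)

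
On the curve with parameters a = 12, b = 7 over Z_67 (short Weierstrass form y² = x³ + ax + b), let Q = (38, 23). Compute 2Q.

tangent at (38, 23): λ = (3·38² + 12)/(2·23) ≡ 56/46. 46⁻¹ ≡ 51 (mod 67), so λ ≡ 56·51 ≡ 42.
  x = λ² - 38 - 38 = 1764 - 76 ≡ 13; y = λ·(38 - 13) - 23 ≡ 22. → (13, 22)

(13, 22)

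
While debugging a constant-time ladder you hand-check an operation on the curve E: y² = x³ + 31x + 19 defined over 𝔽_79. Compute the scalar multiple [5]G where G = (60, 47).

(10, 12)

Double-and-add on 5 = (101)₂. Start with G = (60, 47) for the leading 1-bit.
double: tangent at (60, 47): λ = (3·60² + 31)/(2·47) ≡ 8/15. 15⁻¹ ≡ 58 (mod 79), so λ ≡ 8·58 ≡ 69.
  x = λ² - 60 - 60 = 4761 - 120 ≡ 59; y = λ·(60 - 59) - 47 ≡ 22. → (59, 22)
double: tangent at (59, 22): λ = (3·59² + 31)/(2·22) ≡ 46/44. 44⁻¹ ≡ 9 (mod 79), so λ ≡ 46·9 ≡ 19.
  x = λ² - 59 - 59 = 361 - 118 ≡ 6; y = λ·(59 - 6) - 22 ≡ 37. → (6, 37)
add G: (6, 37) + (60, 47). λ = (47 - 37)/(60 - 6) ≡ 10/54 mod 79. 54⁻¹ ≡ 60 (mod 79), so λ ≡ 47.
  x = λ² - 6 - 60 = 2209 - 66 ≡ 10; y = λ·(6 - 10) - 37 ≡ 12. → (10, 12)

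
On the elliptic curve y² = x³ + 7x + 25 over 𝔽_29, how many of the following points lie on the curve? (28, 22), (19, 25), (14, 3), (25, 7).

(28, 22): 22² ≡ 20, rhs ≡ 17 → off.
(19, 25): 25² ≡ 16, rhs ≡ 28 → off.
(14, 3): 3² ≡ 9, rhs ≡ 25 → off.
(25, 7): 7² ≡ 20, rhs ≡ 20 → on.

1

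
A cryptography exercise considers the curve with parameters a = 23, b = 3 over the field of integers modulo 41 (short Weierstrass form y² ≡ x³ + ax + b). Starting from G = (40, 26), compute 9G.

(4, 6)

Double-and-add on 9 = (1001)₂. Start with G = (40, 26) for the leading 1-bit.
double: tangent at (40, 26): λ = (3·40² + 23)/(2·26) ≡ 26/11. 11⁻¹ ≡ 15 (mod 41), so λ ≡ 26·15 ≡ 21.
  x = λ² - 40 - 40 = 441 - 80 ≡ 33; y = λ·(40 - 33) - 26 ≡ 39. → (33, 39)
double: tangent at (33, 39): λ = (3·33² + 23)/(2·39) ≡ 10/37. 37⁻¹ ≡ 10 (mod 41) since 37·10 = 370 ≡ 1, so λ ≡ 10·10 ≡ 18.
  x = λ² - 33 - 33 = 324 - 66 ≡ 12; y = λ·(33 - 12) - 39 ≡ 11. → (12, 11)
double: tangent at (12, 11): λ = (3·12² + 23)/(2·11) ≡ 4/22. 22⁻¹ ≡ 28 (mod 41), so λ ≡ 4·28 ≡ 30.
  x = λ² - 12 - 12 = 900 - 24 ≡ 15; y = λ·(12 - 15) - 11 ≡ 22. → (15, 22)
add G: (15, 22) + (40, 26). λ = (26 - 22)/(40 - 15) ≡ 4/25 mod 41. 25⁻¹ ≡ 23 (mod 41), so λ ≡ 10.
  x = λ² - 15 - 40 = 100 - 55 ≡ 4; y = λ·(15 - 4) - 22 ≡ 6. → (4, 6)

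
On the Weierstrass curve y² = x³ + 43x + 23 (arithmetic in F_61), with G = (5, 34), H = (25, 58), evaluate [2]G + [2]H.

(35, 42)

First 2G:
Repeated addition: build up to 2G.
2G: tangent at (5, 34): λ = (3·5² + 43)/(2·34) ≡ 57/7. 7⁻¹ ≡ 35 (mod 61), so λ ≡ 57·35 ≡ 43.
  x = λ² - 5 - 5 = 1849 - 10 ≡ 9; y = λ·(5 - 9) - 34 ≡ 38. → (9, 38)
2G = (9, 38).
Next 2H:
Repeated addition: build up to 2H.
2H: tangent at (25, 58): λ = (3·25² + 43)/(2·58) ≡ 27/55. 55⁻¹ ≡ 10 (mod 61), so λ ≡ 27·10 ≡ 26.
  x = λ² - 25 - 25 = 676 - 50 ≡ 16; y = λ·(25 - 16) - 58 ≡ 54. → (16, 54)
2H = (16, 54).
Finally 2G + 2H:
(9, 38) + (16, 54). λ = (54 - 38)/(16 - 9) ≡ 16/7 mod 61. 7⁻¹ ≡ 35 (mod 61), so λ ≡ 11.
  x = λ² - 9 - 16 = 121 - 25 ≡ 35; y = λ·(9 - 35) - 38 ≡ 42. → (35, 42)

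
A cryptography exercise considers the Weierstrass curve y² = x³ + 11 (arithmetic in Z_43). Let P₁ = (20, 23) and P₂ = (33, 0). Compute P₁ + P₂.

(0, 21)

(20, 23) + (33, 0). λ = (0 - 23)/(33 - 20) ≡ 20/13 mod 43. 13⁻¹ ≡ 10 (mod 43), so λ ≡ 28.
  x = λ² - 20 - 33 = 784 - 53 ≡ 0; y = λ·(20 - 0) - 23 ≡ 21. → (0, 21)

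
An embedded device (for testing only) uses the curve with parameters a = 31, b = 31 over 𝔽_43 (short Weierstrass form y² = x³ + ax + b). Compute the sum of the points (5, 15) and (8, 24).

(5, 15) + (8, 24). λ = (24 - 15)/(8 - 5) ≡ 9/3 mod 43. 3⁻¹ ≡ 29 (mod 43), so λ ≡ 3.
  x = λ² - 5 - 8 = 9 - 13 ≡ 39; y = λ·(5 - 39) - 15 ≡ 12. → (39, 12)

(39, 12)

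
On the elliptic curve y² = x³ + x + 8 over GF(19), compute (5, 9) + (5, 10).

The two points share x = 5 and their y-coordinates satisfy 9 + 10 ≡ 0 (mod 19), so they are inverses. Their sum is ∞.

O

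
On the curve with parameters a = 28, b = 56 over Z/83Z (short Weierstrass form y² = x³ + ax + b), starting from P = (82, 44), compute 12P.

(18, 82)

Double-and-add on 12 = (1100)₂. Start with P = (82, 44) for the leading 1-bit.
double: tangent at (82, 44): λ = (3·82² + 28)/(2·44) ≡ 31/5. 5⁻¹ ≡ 50 (mod 83), so λ ≡ 31·50 ≡ 56.
  x = λ² - 82 - 82 = 3136 - 164 ≡ 67; y = λ·(82 - 67) - 44 ≡ 49. → (67, 49)
add P: (67, 49) + (82, 44). λ = (44 - 49)/(82 - 67) ≡ 78/15 mod 83. 15⁻¹ ≡ 72 (mod 83), so λ ≡ 55.
  x = λ² - 67 - 82 = 3025 - 149 ≡ 54; y = λ·(67 - 54) - 49 ≡ 2. → (54, 2)
double: tangent at (54, 2): λ = (3·54² + 28)/(2·2) ≡ 61/4. 4⁻¹ ≡ 21 (mod 83) since 4·21 = 84 ≡ 1, so λ ≡ 61·21 ≡ 36.
  x = λ² - 54 - 54 = 1296 - 108 ≡ 26; y = λ·(54 - 26) - 2 ≡ 10. → (26, 10)
double: tangent at (26, 10): λ = (3·26² + 28)/(2·10) ≡ 64/20. 20⁻¹ ≡ 54 (mod 83), so λ ≡ 64·54 ≡ 53.
  x = λ² - 26 - 26 = 2809 - 52 ≡ 18; y = λ·(26 - 18) - 10 ≡ 82. → (18, 82)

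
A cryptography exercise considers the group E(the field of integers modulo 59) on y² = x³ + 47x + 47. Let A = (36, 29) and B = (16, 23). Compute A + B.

(36, 29) + (16, 23). λ = (23 - 29)/(16 - 36) ≡ 53/39 mod 59. 39⁻¹ ≡ 56 (mod 59), so λ ≡ 18.
  x = λ² - 36 - 16 = 324 - 52 ≡ 36; y = λ·(36 - 36) - 29 ≡ 30. → (36, 30)

(36, 30)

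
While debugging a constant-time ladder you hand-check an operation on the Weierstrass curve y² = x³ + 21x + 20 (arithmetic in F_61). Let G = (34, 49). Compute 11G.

Repeated addition: build up to 11G.
2G: tangent at (34, 49): λ = (3·34² + 21)/(2·49) ≡ 12/37. 37⁻¹ ≡ 33 (mod 61) since 37·33 = 1221 ≡ 1, so λ ≡ 12·33 ≡ 30.
  x = λ² - 34 - 34 = 900 - 68 ≡ 39; y = λ·(34 - 39) - 49 ≡ 45. → (39, 45)
3G: (39, 45) + (34, 49). λ = (49 - 45)/(34 - 39) ≡ 4/56 mod 61. 56⁻¹ ≡ 12 (mod 61) since 56·12 = 672 ≡ 1, so λ ≡ 48.
  x = λ² - 39 - 34 = 2304 - 73 ≡ 35; y = λ·(39 - 35) - 45 ≡ 25. → (35, 25)
4G: (35, 25) + (34, 49). λ = (49 - 25)/(34 - 35) ≡ 24/60 mod 61. 60⁻¹ ≡ 60 (mod 61) since 60·60 = 3600 ≡ 1, so λ ≡ 37.
  x = λ² - 35 - 34 = 1369 - 69 ≡ 19; y = λ·(35 - 19) - 25 ≡ 18. → (19, 18)
5G: (19, 18) + (34, 49). λ = (49 - 18)/(34 - 19) ≡ 31/15 mod 61. 15⁻¹ ≡ 57 (mod 61), so λ ≡ 59.
  x = λ² - 19 - 34 = 3481 - 53 ≡ 12; y = λ·(19 - 12) - 18 ≡ 29. → (12, 29)
6G: (12, 29) + (34, 49). λ = (49 - 29)/(34 - 12) ≡ 20/22 mod 61. 22⁻¹ ≡ 25 (mod 61), so λ ≡ 12.
  x = λ² - 12 - 34 = 144 - 46 ≡ 37; y = λ·(12 - 37) - 29 ≡ 37. → (37, 37)
7G: (37, 37) + (34, 49). λ = (49 - 37)/(34 - 37) ≡ 12/58 mod 61. 58⁻¹ ≡ 20 (mod 61) since 58·20 = 1160 ≡ 1, so λ ≡ 57.
  x = λ² - 37 - 34 = 3249 - 71 ≡ 6; y = λ·(37 - 6) - 37 ≡ 22. → (6, 22)
8G: (6, 22) + (34, 49). λ = (49 - 22)/(34 - 6) ≡ 27/28 mod 61. 28⁻¹ ≡ 24 (mod 61), so λ ≡ 38.
  x = λ² - 6 - 34 = 1444 - 40 ≡ 1; y = λ·(6 - 1) - 22 ≡ 46. → (1, 46)
9G: (1, 46) + (34, 49). λ = (49 - 46)/(34 - 1) ≡ 3/33 mod 61. 33⁻¹ ≡ 37 (mod 61), so λ ≡ 50.
  x = λ² - 1 - 34 = 2500 - 35 ≡ 25; y = λ·(1 - 25) - 46 ≡ 35. → (25, 35)
10G: (25, 35) + (34, 49). λ = (49 - 35)/(34 - 25) ≡ 14/9 mod 61. 9⁻¹ ≡ 34 (mod 61), so λ ≡ 49.
  x = λ² - 25 - 34 = 2401 - 59 ≡ 24; y = λ·(25 - 24) - 35 ≡ 14. → (24, 14)
11G: (24, 14) + (34, 49). λ = (49 - 14)/(34 - 24) ≡ 35/10 mod 61. 10⁻¹ ≡ 55 (mod 61) since 10·55 = 550 ≡ 1, so λ ≡ 34.
  x = λ² - 24 - 34 = 1156 - 58 ≡ 0; y = λ·(24 - 0) - 14 ≡ 9. → (0, 9)

(0, 9)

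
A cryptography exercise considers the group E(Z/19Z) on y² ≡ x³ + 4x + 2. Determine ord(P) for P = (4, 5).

2P: tangent at (4, 5): λ = (3·4² + 4)/(2·5) ≡ 14/10. 10⁻¹ ≡ 2 (mod 19) since 10·2 = 20 ≡ 1, so λ ≡ 14·2 ≡ 9.
  x = λ² - 4 - 4 = 81 - 8 ≡ 16; y = λ·(4 - 16) - 5 ≡ 1. → (16, 1)
3P: (16, 1) + (4, 5). λ = (5 - 1)/(4 - 16) ≡ 4/7 mod 19. 7⁻¹ ≡ 11 (mod 19) since 7·11 = 77 ≡ 1, so λ ≡ 6.
  x = λ² - 16 - 4 = 36 - 20 ≡ 16; y = λ·(16 - 16) - 1 ≡ 18. → (16, 18)
4P: (16, 18) + (4, 5). λ = (5 - 18)/(4 - 16) ≡ 6/7 mod 19. 7⁻¹ ≡ 11 (mod 19) since 7·11 = 77 ≡ 1, so λ ≡ 9.
  x = λ² - 16 - 4 = 81 - 20 ≡ 4; y = λ·(16 - 4) - 18 ≡ 14. → (4, 14)
5P: (4, 14) + (4, 5): same x and y₁ ≡ -y₂, so the sum is 𝒪.
5P = 𝒪, so the order is 5.

5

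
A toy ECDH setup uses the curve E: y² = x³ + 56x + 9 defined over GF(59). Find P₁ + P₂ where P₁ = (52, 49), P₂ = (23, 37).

(52, 49) + (23, 37). λ = (37 - 49)/(23 - 52) ≡ 47/30 mod 59. 30⁻¹ ≡ 2 (mod 59) since 30·2 = 60 ≡ 1, so λ ≡ 35.
  x = λ² - 52 - 23 = 1225 - 75 ≡ 29; y = λ·(52 - 29) - 49 ≡ 48. → (29, 48)

(29, 48)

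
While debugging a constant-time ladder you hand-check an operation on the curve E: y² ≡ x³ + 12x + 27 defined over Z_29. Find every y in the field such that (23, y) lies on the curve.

0

x³ + 12x + 27 = 12470 ≡ 0 (mod 29).
Only y = 0 satisfies y² ≡ 0.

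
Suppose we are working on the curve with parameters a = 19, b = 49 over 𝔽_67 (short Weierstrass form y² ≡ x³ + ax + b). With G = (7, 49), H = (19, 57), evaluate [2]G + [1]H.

First 2G:
Repeated addition: build up to 2G.
2G: tangent at (7, 49): λ = (3·7² + 19)/(2·49) ≡ 32/31. 31⁻¹ ≡ 13 (mod 67) since 31·13 = 403 ≡ 1, so λ ≡ 32·13 ≡ 14.
  x = λ² - 7 - 7 = 196 - 14 ≡ 48; y = λ·(7 - 48) - 49 ≡ 47. → (48, 47)
2G = (48, 47).
Finally 2G + H:
(48, 47) + (19, 57). λ = (57 - 47)/(19 - 48) ≡ 10/38 mod 67. 38⁻¹ ≡ 30 (mod 67), so λ ≡ 32.
  x = λ² - 48 - 19 = 1024 - 67 ≡ 19; y = λ·(48 - 19) - 47 ≡ 10. → (19, 10)

(19, 10)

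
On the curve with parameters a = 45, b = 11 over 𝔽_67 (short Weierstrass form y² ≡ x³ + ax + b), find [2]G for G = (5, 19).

(46, 49)

tangent at (5, 19): λ = (3·5² + 45)/(2·19) ≡ 53/38. 38⁻¹ ≡ 30 (mod 67) since 38·30 = 1140 ≡ 1, so λ ≡ 53·30 ≡ 49.
  x = λ² - 5 - 5 = 2401 - 10 ≡ 46; y = λ·(5 - 46) - 19 ≡ 49. → (46, 49)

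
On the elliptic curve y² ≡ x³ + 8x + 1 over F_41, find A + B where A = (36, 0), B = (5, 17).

(36, 0) + (5, 17). λ = (17 - 0)/(5 - 36) ≡ 17/10 mod 41. 10⁻¹ ≡ 37 (mod 41) since 10·37 = 370 ≡ 1, so λ ≡ 14.
  x = λ² - 36 - 5 = 196 - 41 ≡ 32; y = λ·(36 - 32) - 0 ≡ 15. → (32, 15)

(32, 15)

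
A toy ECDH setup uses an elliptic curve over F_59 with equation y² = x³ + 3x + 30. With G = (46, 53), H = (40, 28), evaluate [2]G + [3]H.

First 2G:
Repeated addition: build up to 2G.
2G: tangent at (46, 53): λ = (3·46² + 3)/(2·53) ≡ 38/47. 47⁻¹ ≡ 54 (mod 59) since 47·54 = 2538 ≡ 1, so λ ≡ 38·54 ≡ 46.
  x = λ² - 46 - 46 = 2116 - 92 ≡ 18; y = λ·(46 - 18) - 53 ≡ 55. → (18, 55)
2G = (18, 55).
Next 3H:
Repeated addition: build up to 3H.
2H: tangent at (40, 28): λ = (3·40² + 3)/(2·28) ≡ 24/56. 56⁻¹ ≡ 39 (mod 59), so λ ≡ 24·39 ≡ 51.
  x = λ² - 40 - 40 = 2601 - 80 ≡ 43; y = λ·(40 - 43) - 28 ≡ 55. → (43, 55)
3H: (43, 55) + (40, 28). λ = (28 - 55)/(40 - 43) ≡ 32/56 mod 59. 56⁻¹ ≡ 39 (mod 59) since 56·39 = 2184 ≡ 1, so λ ≡ 9.
  x = λ² - 43 - 40 = 81 - 83 ≡ 57; y = λ·(43 - 57) - 55 ≡ 55. → (57, 55)
3H = (57, 55).
Finally 2G + 3H:
(18, 55) + (57, 55). λ = (55 - 55)/(57 - 18) ≡ 0/39 mod 59. 39⁻¹ ≡ 56 (mod 59), so λ ≡ 0.
  x = λ² - 18 - 57 = 0 - 75 ≡ 43; y = λ·(18 - 43) - 55 ≡ 4. → (43, 4)

(43, 4)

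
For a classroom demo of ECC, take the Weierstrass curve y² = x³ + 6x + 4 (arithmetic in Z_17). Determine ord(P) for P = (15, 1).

5

2P: tangent at (15, 1): λ = (3·15² + 6)/(2·1) ≡ 1/2. 2⁻¹ ≡ 9 (mod 17), so λ ≡ 1·9 ≡ 9.
  x = λ² - 15 - 15 = 81 - 30 ≡ 0; y = λ·(15 - 0) - 1 ≡ 15. → (0, 15)
3P: (0, 15) + (15, 1). λ = (1 - 15)/(15 - 0) ≡ 3/15 mod 17. 15⁻¹ ≡ 8 (mod 17), so λ ≡ 7.
  x = λ² - 0 - 15 = 49 - 15 ≡ 0; y = λ·(0 - 0) - 15 ≡ 2. → (0, 2)
4P: (0, 2) + (15, 1). λ = (1 - 2)/(15 - 0) ≡ 16/15 mod 17. 15⁻¹ ≡ 8 (mod 17) since 15·8 = 120 ≡ 1, so λ ≡ 9.
  x = λ² - 0 - 15 = 81 - 15 ≡ 15; y = λ·(0 - 15) - 2 ≡ 16. → (15, 16)
5P: (15, 16) + (15, 1): same x and y₁ ≡ -y₂, so the sum is 𝒪.
5P = 𝒪, so the order is 5.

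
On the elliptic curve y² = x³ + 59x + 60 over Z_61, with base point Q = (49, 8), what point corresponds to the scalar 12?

Repeated addition: build up to 12Q.
2Q: tangent at (49, 8): λ = (3·49² + 59)/(2·8) ≡ 3/16. 16⁻¹ ≡ 42 (mod 61), so λ ≡ 3·42 ≡ 4.
  x = λ² - 49 - 49 = 16 - 98 ≡ 40; y = λ·(49 - 40) - 8 ≡ 28. → (40, 28)
3Q: (40, 28) + (49, 8). λ = (8 - 28)/(49 - 40) ≡ 41/9 mod 61. 9⁻¹ ≡ 34 (mod 61), so λ ≡ 52.
  x = λ² - 40 - 49 = 2704 - 89 ≡ 53; y = λ·(40 - 53) - 28 ≡ 28. → (53, 28)
4Q: (53, 28) + (49, 8). λ = (8 - 28)/(49 - 53) ≡ 41/57 mod 61. 57⁻¹ ≡ 15 (mod 61) since 57·15 = 855 ≡ 1, so λ ≡ 5.
  x = λ² - 53 - 49 = 25 - 102 ≡ 45; y = λ·(53 - 45) - 28 ≡ 12. → (45, 12)
5Q: (45, 12) + (49, 8). λ = (8 - 12)/(49 - 45) ≡ 57/4 mod 61. 4⁻¹ ≡ 46 (mod 61), so λ ≡ 60.
  x = λ² - 45 - 49 = 3600 - 94 ≡ 29; y = λ·(45 - 29) - 12 ≡ 33. → (29, 33)
6Q: (29, 33) + (49, 8). λ = (8 - 33)/(49 - 29) ≡ 36/20 mod 61. 20⁻¹ ≡ 58 (mod 61) since 20·58 = 1160 ≡ 1, so λ ≡ 14.
  x = λ² - 29 - 49 = 196 - 78 ≡ 57; y = λ·(29 - 57) - 33 ≡ 2. → (57, 2)
7Q: (57, 2) + (49, 8). λ = (8 - 2)/(49 - 57) ≡ 6/53 mod 61. 53⁻¹ ≡ 38 (mod 61) since 53·38 = 2014 ≡ 1, so λ ≡ 45.
  x = λ² - 57 - 49 = 2025 - 106 ≡ 28; y = λ·(57 - 28) - 2 ≡ 22. → (28, 22)
8Q: (28, 22) + (49, 8). λ = (8 - 22)/(49 - 28) ≡ 47/21 mod 61. 21⁻¹ ≡ 32 (mod 61) since 21·32 = 672 ≡ 1, so λ ≡ 40.
  x = λ² - 28 - 49 = 1600 - 77 ≡ 59; y = λ·(28 - 59) - 22 ≡ 19. → (59, 19)
9Q: (59, 19) + (49, 8). λ = (8 - 19)/(49 - 59) ≡ 50/51 mod 61. 51⁻¹ ≡ 6 (mod 61), so λ ≡ 56.
  x = λ² - 59 - 49 = 3136 - 108 ≡ 39; y = λ·(59 - 39) - 19 ≡ 3. → (39, 3)
10Q: (39, 3) + (49, 8). λ = (8 - 3)/(49 - 39) ≡ 5/10 mod 61. 10⁻¹ ≡ 55 (mod 61), so λ ≡ 31.
  x = λ² - 39 - 49 = 961 - 88 ≡ 19; y = λ·(39 - 19) - 3 ≡ 7. → (19, 7)
11Q: (19, 7) + (49, 8). λ = (8 - 7)/(49 - 19) ≡ 1/30 mod 61. 30⁻¹ ≡ 59 (mod 61) since 30·59 = 1770 ≡ 1, so λ ≡ 59.
  x = λ² - 19 - 49 = 3481 - 68 ≡ 58; y = λ·(19 - 58) - 7 ≡ 10. → (58, 10)
12Q: (58, 10) + (49, 8). λ = (8 - 10)/(49 - 58) ≡ 59/52 mod 61. 52⁻¹ ≡ 27 (mod 61) since 52·27 = 1404 ≡ 1, so λ ≡ 7.
  x = λ² - 58 - 49 = 49 - 107 ≡ 3; y = λ·(58 - 3) - 10 ≡ 9. → (3, 9)

(3, 9)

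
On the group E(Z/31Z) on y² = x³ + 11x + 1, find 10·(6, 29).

(22, 17)

Write P = (6, 29).
Repeated addition: build up to 10P.
2P: tangent at (6, 29): λ = (3·6² + 11)/(2·29) ≡ 26/27. 27⁻¹ ≡ 23 (mod 31) since 27·23 = 621 ≡ 1, so λ ≡ 26·23 ≡ 9.
  x = λ² - 6 - 6 = 81 - 12 ≡ 7; y = λ·(6 - 7) - 29 ≡ 24. → (7, 24)
3P: (7, 24) + (6, 29). λ = (29 - 24)/(6 - 7) ≡ 5/30 mod 31. 30⁻¹ ≡ 30 (mod 31) since 30·30 = 900 ≡ 1, so λ ≡ 26.
  x = λ² - 7 - 6 = 676 - 13 ≡ 12; y = λ·(7 - 12) - 24 ≡ 1. → (12, 1)
4P: (12, 1) + (6, 29). λ = (29 - 1)/(6 - 12) ≡ 28/25 mod 31. 25⁻¹ ≡ 5 (mod 31) since 25·5 = 125 ≡ 1, so λ ≡ 16.
  x = λ² - 12 - 6 = 256 - 18 ≡ 21; y = λ·(12 - 21) - 1 ≡ 10. → (21, 10)
5P: (21, 10) + (6, 29). λ = (29 - 10)/(6 - 21) ≡ 19/16 mod 31. 16⁻¹ ≡ 2 (mod 31) since 16·2 = 32 ≡ 1, so λ ≡ 7.
  x = λ² - 21 - 6 = 49 - 27 ≡ 22; y = λ·(21 - 22) - 10 ≡ 14. → (22, 14)
6P: (22, 14) + (6, 29). λ = (29 - 14)/(6 - 22) ≡ 15/15 mod 31. 15⁻¹ ≡ 29 (mod 31), so λ ≡ 1.
  x = λ² - 22 - 6 = 1 - 28 ≡ 4; y = λ·(22 - 4) - 14 ≡ 4. → (4, 4)
7P: (4, 4) + (6, 29). λ = (29 - 4)/(6 - 4) ≡ 25/2 mod 31. 2⁻¹ ≡ 16 (mod 31), so λ ≡ 28.
  x = λ² - 4 - 6 = 784 - 10 ≡ 30; y = λ·(4 - 30) - 4 ≡ 12. → (30, 12)
8P: (30, 12) + (6, 29). λ = (29 - 12)/(6 - 30) ≡ 17/7 mod 31. 7⁻¹ ≡ 9 (mod 31), so λ ≡ 29.
  x = λ² - 30 - 6 = 841 - 36 ≡ 30; y = λ·(30 - 30) - 12 ≡ 19. → (30, 19)
9P: (30, 19) + (6, 29). λ = (29 - 19)/(6 - 30) ≡ 10/7 mod 31. 7⁻¹ ≡ 9 (mod 31) since 7·9 = 63 ≡ 1, so λ ≡ 28.
  x = λ² - 30 - 6 = 784 - 36 ≡ 4; y = λ·(30 - 4) - 19 ≡ 27. → (4, 27)
10P: (4, 27) + (6, 29). λ = (29 - 27)/(6 - 4) ≡ 2/2 mod 31. 2⁻¹ ≡ 16 (mod 31), so λ ≡ 1.
  x = λ² - 4 - 6 = 1 - 10 ≡ 22; y = λ·(4 - 22) - 27 ≡ 17. → (22, 17)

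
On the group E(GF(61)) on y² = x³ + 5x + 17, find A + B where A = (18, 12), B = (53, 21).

(18, 12) + (53, 21). λ = (21 - 12)/(53 - 18) ≡ 9/35 mod 61. 35⁻¹ ≡ 7 (mod 61) since 35·7 = 245 ≡ 1, so λ ≡ 2.
  x = λ² - 18 - 53 = 4 - 71 ≡ 55; y = λ·(18 - 55) - 12 ≡ 36. → (55, 36)

(55, 36)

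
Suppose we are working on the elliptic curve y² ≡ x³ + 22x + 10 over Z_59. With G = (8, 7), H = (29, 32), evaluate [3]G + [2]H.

First 3G:
Repeated addition: build up to 3G.
2G: tangent at (8, 7): λ = (3·8² + 22)/(2·7) ≡ 37/14. 14⁻¹ ≡ 38 (mod 59), so λ ≡ 37·38 ≡ 49.
  x = λ² - 8 - 8 = 2401 - 16 ≡ 25; y = λ·(8 - 25) - 7 ≡ 45. → (25, 45)
3G: (25, 45) + (8, 7). λ = (7 - 45)/(8 - 25) ≡ 21/42 mod 59. 42⁻¹ ≡ 52 (mod 59) since 42·52 = 2184 ≡ 1, so λ ≡ 30.
  x = λ² - 25 - 8 = 900 - 33 ≡ 41; y = λ·(25 - 41) - 45 ≡ 6. → (41, 6)
3G = (41, 6).
Next 2H:
Repeated addition: build up to 2H.
2H: tangent at (29, 32): λ = (3·29² + 22)/(2·32) ≡ 8/5. 5⁻¹ ≡ 12 (mod 59) since 5·12 = 60 ≡ 1, so λ ≡ 8·12 ≡ 37.
  x = λ² - 29 - 29 = 1369 - 58 ≡ 13; y = λ·(29 - 13) - 32 ≡ 29. → (13, 29)
2H = (13, 29).
Finally 3G + 2H:
(41, 6) + (13, 29). λ = (29 - 6)/(13 - 41) ≡ 23/31 mod 59. 31⁻¹ ≡ 40 (mod 59), so λ ≡ 35.
  x = λ² - 41 - 13 = 1225 - 54 ≡ 50; y = λ·(41 - 50) - 6 ≡ 33. → (50, 33)

(50, 33)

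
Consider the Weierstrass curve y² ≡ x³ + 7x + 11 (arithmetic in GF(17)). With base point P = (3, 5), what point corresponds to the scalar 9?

Double-and-add on 9 = (1001)₂. Start with P = (3, 5) for the leading 1-bit.
double: tangent at (3, 5): λ = (3·3² + 7)/(2·5) ≡ 0/10. 10⁻¹ ≡ 12 (mod 17) since 10·12 = 120 ≡ 1, so λ ≡ 0·12 ≡ 0.
  x = λ² - 3 - 3 = 0 - 6 ≡ 11; y = λ·(3 - 11) - 5 ≡ 12. → (11, 12)
double: tangent at (11, 12): λ = (3·11² + 7)/(2·12) ≡ 13/7. 7⁻¹ ≡ 5 (mod 17), so λ ≡ 13·5 ≡ 14.
  x = λ² - 11 - 11 = 196 - 22 ≡ 4; y = λ·(11 - 4) - 12 ≡ 1. → (4, 1)
double: tangent at (4, 1): λ = (3·4² + 7)/(2·1) ≡ 4/2. 2⁻¹ ≡ 9 (mod 17), so λ ≡ 4·9 ≡ 2.
  x = λ² - 4 - 4 = 4 - 8 ≡ 13; y = λ·(4 - 13) - 1 ≡ 15. → (13, 15)
add P: (13, 15) + (3, 5). λ = (5 - 15)/(3 - 13) ≡ 7/7 mod 17. 7⁻¹ ≡ 5 (mod 17) since 7·5 = 35 ≡ 1, so λ ≡ 1.
  x = λ² - 13 - 3 = 1 - 16 ≡ 2; y = λ·(13 - 2) - 15 ≡ 13. → (2, 13)

(2, 13)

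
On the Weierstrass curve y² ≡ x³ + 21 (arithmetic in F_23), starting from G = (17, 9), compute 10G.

(2, 11)

Double-and-add on 10 = (1010)₂. Start with G = (17, 9) for the leading 1-bit.
double: tangent at (17, 9): λ = (3·17² + 0)/(2·9) ≡ 16/18. 18⁻¹ ≡ 9 (mod 23), so λ ≡ 16·9 ≡ 6.
  x = λ² - 17 - 17 = 36 - 34 ≡ 2; y = λ·(17 - 2) - 9 ≡ 12. → (2, 12)
double: tangent at (2, 12): λ = (3·2² + 0)/(2·12) ≡ 12/1. 1⁻¹ ≡ 1 (mod 23), so λ ≡ 12·1 ≡ 12.
  x = λ² - 2 - 2 = 144 - 4 ≡ 2; y = λ·(2 - 2) - 12 ≡ 11. → (2, 11)
add G: (2, 11) + (17, 9). λ = (9 - 11)/(17 - 2) ≡ 21/15 mod 23. 15⁻¹ ≡ 20 (mod 23), so λ ≡ 6.
  x = λ² - 2 - 17 = 36 - 19 ≡ 17; y = λ·(2 - 17) - 11 ≡ 14. → (17, 14)
double: tangent at (17, 14): λ = (3·17² + 0)/(2·14) ≡ 16/5. 5⁻¹ ≡ 14 (mod 23) since 5·14 = 70 ≡ 1, so λ ≡ 16·14 ≡ 17.
  x = λ² - 17 - 17 = 289 - 34 ≡ 2; y = λ·(17 - 2) - 14 ≡ 11. → (2, 11)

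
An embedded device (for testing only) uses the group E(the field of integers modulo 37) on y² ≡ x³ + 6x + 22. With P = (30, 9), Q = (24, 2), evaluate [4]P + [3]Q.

First 4P:
Repeated addition: build up to 4P.
2P: tangent at (30, 9): λ = (3·30² + 6)/(2·9) ≡ 5/18. 18⁻¹ ≡ 35 (mod 37) since 18·35 = 630 ≡ 1, so λ ≡ 5·35 ≡ 27.
  x = λ² - 30 - 30 = 729 - 60 ≡ 3; y = λ·(30 - 3) - 9 ≡ 17. → (3, 17)
3P: (3, 17) + (30, 9). λ = (9 - 17)/(30 - 3) ≡ 29/27 mod 37. 27⁻¹ ≡ 11 (mod 37), so λ ≡ 23.
  x = λ² - 3 - 30 = 529 - 33 ≡ 15; y = λ·(3 - 15) - 17 ≡ 3. → (15, 3)
4P: (15, 3) + (30, 9). λ = (9 - 3)/(30 - 15) ≡ 6/15 mod 37. 15⁻¹ ≡ 5 (mod 37), so λ ≡ 30.
  x = λ² - 15 - 30 = 900 - 45 ≡ 4; y = λ·(15 - 4) - 3 ≡ 31. → (4, 31)
4P = (4, 31).
Next 3Q:
Repeated addition: build up to 3Q.
2Q: tangent at (24, 2): λ = (3·24² + 6)/(2·2) ≡ 32/4. 4⁻¹ ≡ 28 (mod 37), so λ ≡ 32·28 ≡ 8.
  x = λ² - 24 - 24 = 64 - 48 ≡ 16; y = λ·(24 - 16) - 2 ≡ 25. → (16, 25)
3Q: (16, 25) + (24, 2). λ = (2 - 25)/(24 - 16) ≡ 14/8 mod 37. 8⁻¹ ≡ 14 (mod 37), so λ ≡ 11.
  x = λ² - 16 - 24 = 121 - 40 ≡ 7; y = λ·(16 - 7) - 25 ≡ 0. → (7, 0)
3Q = (7, 0).
Finally 4P + 3Q:
(4, 31) + (7, 0). λ = (0 - 31)/(7 - 4) ≡ 6/3 mod 37. 3⁻¹ ≡ 25 (mod 37), so λ ≡ 2.
  x = λ² - 4 - 7 = 4 - 11 ≡ 30; y = λ·(4 - 30) - 31 ≡ 28. → (30, 28)

(30, 28)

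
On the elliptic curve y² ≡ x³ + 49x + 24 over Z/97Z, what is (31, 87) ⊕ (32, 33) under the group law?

(40, 11)

(31, 87) + (32, 33). λ = (33 - 87)/(32 - 31) ≡ 43/1 mod 97. 1⁻¹ ≡ 1 (mod 97) since 1·1 = 1 ≡ 1, so λ ≡ 43.
  x = λ² - 31 - 32 = 1849 - 63 ≡ 40; y = λ·(31 - 40) - 87 ≡ 11. → (40, 11)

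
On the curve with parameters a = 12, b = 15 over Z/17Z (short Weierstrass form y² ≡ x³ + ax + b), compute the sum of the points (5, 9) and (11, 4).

(5, 8)

(5, 9) + (11, 4). λ = (4 - 9)/(11 - 5) ≡ 12/6 mod 17. 6⁻¹ ≡ 3 (mod 17), so λ ≡ 2.
  x = λ² - 5 - 11 = 4 - 16 ≡ 5; y = λ·(5 - 5) - 9 ≡ 8. → (5, 8)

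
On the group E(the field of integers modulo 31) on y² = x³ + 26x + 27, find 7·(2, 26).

(26, 12)

Write G = (2, 26).
Repeated addition: build up to 7G.
2G: tangent at (2, 26): λ = (3·2² + 26)/(2·26) ≡ 7/21. 21⁻¹ ≡ 3 (mod 31) since 21·3 = 63 ≡ 1, so λ ≡ 7·3 ≡ 21.
  x = λ² - 2 - 2 = 441 - 4 ≡ 3; y = λ·(2 - 3) - 26 ≡ 15. → (3, 15)
3G: (3, 15) + (2, 26). λ = (26 - 15)/(2 - 3) ≡ 11/30 mod 31. 30⁻¹ ≡ 30 (mod 31), so λ ≡ 20.
  x = λ² - 3 - 2 = 400 - 5 ≡ 23; y = λ·(3 - 23) - 15 ≡ 19. → (23, 19)
4G: (23, 19) + (2, 26). λ = (26 - 19)/(2 - 23) ≡ 7/10 mod 31. 10⁻¹ ≡ 28 (mod 31), so λ ≡ 10.
  x = λ² - 23 - 2 = 100 - 25 ≡ 13; y = λ·(23 - 13) - 19 ≡ 19. → (13, 19)
5G: (13, 19) + (2, 26). λ = (26 - 19)/(2 - 13) ≡ 7/20 mod 31. 20⁻¹ ≡ 14 (mod 31) since 20·14 = 280 ≡ 1, so λ ≡ 5.
  x = λ² - 13 - 2 = 25 - 15 ≡ 10; y = λ·(13 - 10) - 19 ≡ 27. → (10, 27)
6G: (10, 27) + (2, 26). λ = (26 - 27)/(2 - 10) ≡ 30/23 mod 31. 23⁻¹ ≡ 27 (mod 31) since 23·27 = 621 ≡ 1, so λ ≡ 4.
  x = λ² - 10 - 2 = 16 - 12 ≡ 4; y = λ·(10 - 4) - 27 ≡ 28. → (4, 28)
7G: (4, 28) + (2, 26). λ = (26 - 28)/(2 - 4) ≡ 29/29 mod 31. 29⁻¹ ≡ 15 (mod 31), so λ ≡ 1.
  x = λ² - 4 - 2 = 1 - 6 ≡ 26; y = λ·(4 - 26) - 28 ≡ 12. → (26, 12)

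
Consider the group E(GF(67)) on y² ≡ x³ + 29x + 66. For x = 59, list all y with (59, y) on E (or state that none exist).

x³ + 29x + 66 = 207156 ≡ 59 (mod 67).
Square roots of 59 mod 67: 27 and 40 (since 27² = 729 ≡ 59).

27, 40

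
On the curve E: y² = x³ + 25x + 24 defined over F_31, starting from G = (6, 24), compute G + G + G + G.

(23, 5)

Double-and-add on 4 = (100)₂. Start with G = (6, 24) for the leading 1-bit.
double: tangent at (6, 24): λ = (3·6² + 25)/(2·24) ≡ 9/17. 17⁻¹ ≡ 11 (mod 31), so λ ≡ 9·11 ≡ 6.
  x = λ² - 6 - 6 = 36 - 12 ≡ 24; y = λ·(6 - 24) - 24 ≡ 23. → (24, 23)
double: tangent at (24, 23): λ = (3·24² + 25)/(2·23) ≡ 17/15. 15⁻¹ ≡ 29 (mod 31), so λ ≡ 17·29 ≡ 28.
  x = λ² - 24 - 24 = 784 - 48 ≡ 23; y = λ·(24 - 23) - 23 ≡ 5. → (23, 5)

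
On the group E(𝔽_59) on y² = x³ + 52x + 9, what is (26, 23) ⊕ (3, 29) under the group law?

(26, 23) + (3, 29). λ = (29 - 23)/(3 - 26) ≡ 6/36 mod 59. 36⁻¹ ≡ 41 (mod 59), so λ ≡ 10.
  x = λ² - 26 - 3 = 100 - 29 ≡ 12; y = λ·(26 - 12) - 23 ≡ 58. → (12, 58)

(12, 58)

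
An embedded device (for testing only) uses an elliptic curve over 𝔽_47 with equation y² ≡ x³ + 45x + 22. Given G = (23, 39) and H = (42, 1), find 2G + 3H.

First 2G:
Repeated addition: build up to 2G.
2G: tangent at (23, 39): λ = (3·23² + 45)/(2·39) ≡ 34/31. 31⁻¹ ≡ 44 (mod 47), so λ ≡ 34·44 ≡ 39.
  x = λ² - 23 - 23 = 1521 - 46 ≡ 18; y = λ·(23 - 18) - 39 ≡ 15. → (18, 15)
2G = (18, 15).
Next 3H:
Repeated addition: build up to 3H.
2H: tangent at (42, 1): λ = (3·42² + 45)/(2·1) ≡ 26/2. 2⁻¹ ≡ 24 (mod 47) since 2·24 = 48 ≡ 1, so λ ≡ 26·24 ≡ 13.
  x = λ² - 42 - 42 = 169 - 84 ≡ 38; y = λ·(42 - 38) - 1 ≡ 4. → (38, 4)
3H: (38, 4) + (42, 1). λ = (1 - 4)/(42 - 38) ≡ 44/4 mod 47. 4⁻¹ ≡ 12 (mod 47), so λ ≡ 11.
  x = λ² - 38 - 42 = 121 - 80 ≡ 41; y = λ·(38 - 41) - 4 ≡ 10. → (41, 10)
3H = (41, 10).
Finally 2G + 3H:
(18, 15) + (41, 10). λ = (10 - 15)/(41 - 18) ≡ 42/23 mod 47. 23⁻¹ ≡ 45 (mod 47) since 23·45 = 1035 ≡ 1, so λ ≡ 10.
  x = λ² - 18 - 41 = 100 - 59 ≡ 41; y = λ·(18 - 41) - 15 ≡ 37. → (41, 37)

(41, 37)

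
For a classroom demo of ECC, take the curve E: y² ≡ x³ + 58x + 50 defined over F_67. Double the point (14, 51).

tangent at (14, 51): λ = (3·14² + 58)/(2·51) ≡ 43/35. 35⁻¹ ≡ 23 (mod 67), so λ ≡ 43·23 ≡ 51.
  x = λ² - 14 - 14 = 2601 - 28 ≡ 27; y = λ·(14 - 27) - 51 ≡ 23. → (27, 23)

(27, 23)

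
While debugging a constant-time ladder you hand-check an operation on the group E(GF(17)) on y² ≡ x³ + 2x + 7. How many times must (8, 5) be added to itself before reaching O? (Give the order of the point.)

12

2P: tangent at (8, 5): λ = (3·8² + 2)/(2·5) ≡ 7/10. 10⁻¹ ≡ 12 (mod 17), so λ ≡ 7·12 ≡ 16.
  x = λ² - 8 - 8 = 256 - 16 ≡ 2; y = λ·(8 - 2) - 5 ≡ 6. → (2, 6)
3P: (2, 6) + (8, 5). λ = (5 - 6)/(8 - 2) ≡ 16/6 mod 17. 6⁻¹ ≡ 3 (mod 17) since 6·3 = 18 ≡ 1, so λ ≡ 14.
  x = λ² - 2 - 8 = 196 - 10 ≡ 16; y = λ·(2 - 16) - 6 ≡ 2. → (16, 2)
4P: (16, 2) + (8, 5). λ = (5 - 2)/(8 - 16) ≡ 3/9 mod 17. 9⁻¹ ≡ 2 (mod 17), so λ ≡ 6.
  x = λ² - 16 - 8 = 36 - 24 ≡ 12; y = λ·(16 - 12) - 2 ≡ 5. → (12, 5)
5P: (12, 5) + (8, 5). λ = (5 - 5)/(8 - 12) ≡ 0/13 mod 17. 13⁻¹ ≡ 4 (mod 17) since 13·4 = 52 ≡ 1, so λ ≡ 0.
  x = λ² - 12 - 8 = 0 - 20 ≡ 14; y = λ·(12 - 14) - 5 ≡ 12. → (14, 12)
6P: (14, 12) + (8, 5). λ = (5 - 12)/(8 - 14) ≡ 10/11 mod 17. 11⁻¹ ≡ 14 (mod 17) since 11·14 = 154 ≡ 1, so λ ≡ 4.
  x = λ² - 14 - 8 = 16 - 22 ≡ 11; y = λ·(14 - 11) - 12 ≡ 0. → (11, 0)
7P: (11, 0) + (8, 5). λ = (5 - 0)/(8 - 11) ≡ 5/14 mod 17. 14⁻¹ ≡ 11 (mod 17) since 14·11 = 154 ≡ 1, so λ ≡ 4.
  x = λ² - 11 - 8 = 16 - 19 ≡ 14; y = λ·(11 - 14) - 0 ≡ 5. → (14, 5)
8P: (14, 5) + (8, 5). λ = (5 - 5)/(8 - 14) ≡ 0/11 mod 17. 11⁻¹ ≡ 14 (mod 17), so λ ≡ 0.
  x = λ² - 14 - 8 = 0 - 22 ≡ 12; y = λ·(14 - 12) - 5 ≡ 12. → (12, 12)
9P: (12, 12) + (8, 5). λ = (5 - 12)/(8 - 12) ≡ 10/13 mod 17. 13⁻¹ ≡ 4 (mod 17) since 13·4 = 52 ≡ 1, so λ ≡ 6.
  x = λ² - 12 - 8 = 36 - 20 ≡ 16; y = λ·(12 - 16) - 12 ≡ 15. → (16, 15)
10P: (16, 15) + (8, 5). λ = (5 - 15)/(8 - 16) ≡ 7/9 mod 17. 9⁻¹ ≡ 2 (mod 17), so λ ≡ 14.
  x = λ² - 16 - 8 = 196 - 24 ≡ 2; y = λ·(16 - 2) - 15 ≡ 11. → (2, 11)
11P: (2, 11) + (8, 5). λ = (5 - 11)/(8 - 2) ≡ 11/6 mod 17. 6⁻¹ ≡ 3 (mod 17) since 6·3 = 18 ≡ 1, so λ ≡ 16.
  x = λ² - 2 - 8 = 256 - 10 ≡ 8; y = λ·(2 - 8) - 11 ≡ 12. → (8, 12)
12P: (8, 12) + (8, 5): same x and y₁ ≡ -y₂, so the sum is O.
12P = O, so the order is 12.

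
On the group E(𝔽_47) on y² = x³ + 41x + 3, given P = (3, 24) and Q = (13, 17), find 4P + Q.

First 4P:
Double-and-add on 4 = (100)₂. Start with P = (3, 24) for the leading 1-bit.
double: tangent at (3, 24): λ = (3·3² + 41)/(2·24) ≡ 21/1. 1⁻¹ ≡ 1 (mod 47) since 1·1 = 1 ≡ 1, so λ ≡ 21·1 ≡ 21.
  x = λ² - 3 - 3 = 441 - 6 ≡ 12; y = λ·(3 - 12) - 24 ≡ 22. → (12, 22)
double: tangent at (12, 22): λ = (3·12² + 41)/(2·22) ≡ 3/44. 44⁻¹ ≡ 31 (mod 47), so λ ≡ 3·31 ≡ 46.
  x = λ² - 12 - 12 = 2116 - 24 ≡ 24; y = λ·(12 - 24) - 22 ≡ 37. → (24, 37)
4P = (24, 37).
Finally 4P + Q:
(24, 37) + (13, 17). λ = (17 - 37)/(13 - 24) ≡ 27/36 mod 47. 36⁻¹ ≡ 17 (mod 47), so λ ≡ 36.
  x = λ² - 24 - 13 = 1296 - 37 ≡ 37; y = λ·(24 - 37) - 37 ≡ 12. → (37, 12)

(37, 12)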